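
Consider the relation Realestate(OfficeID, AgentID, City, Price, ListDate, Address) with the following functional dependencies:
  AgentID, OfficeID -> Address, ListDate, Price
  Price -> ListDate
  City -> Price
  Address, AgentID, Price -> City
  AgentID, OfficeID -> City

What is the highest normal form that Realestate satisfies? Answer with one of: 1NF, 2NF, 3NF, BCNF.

Candidate key: {AgentID, OfficeID}. Prime attributes: {AgentID, OfficeID}.
For Price -> ListDate we have {Price}⁺ = {ListDate, Price}; {Price} is not a superkey, so BCNF fails.
Because {ListDate} is non-prime and the left side of Price -> ListDate is not a superkey, the relation is not in 3NF.
No proper subset of a key has a non-prime attribute in its closure, so there is no partial dependency; 2NF holds.

2NF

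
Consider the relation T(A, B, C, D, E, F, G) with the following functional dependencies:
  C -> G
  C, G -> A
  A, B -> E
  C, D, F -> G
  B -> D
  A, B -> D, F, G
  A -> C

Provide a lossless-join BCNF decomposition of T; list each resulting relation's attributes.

Candidate keys of the original relation: {A, B}, {B, C}.
In {A, B, C, D, E, F, G}, {C} is not a superkey ({C}⁺ restricted to this set is {A, C, G}), so split on C -> A, G into {A, C, G} and {B, C, D, E, F}.
{A, C, G}: every determinant is a superkey — BCNF.
In {B, C, D, E, F}, {B} is not a superkey ({B}⁺ restricted to this set is {B, D}), so split on B -> D into {B, D} and {B, C, E, F}.
{B, D}: every determinant is a superkey — BCNF.
{B, C, E, F}: every determinant is a superkey — BCNF.

{A, C, G}; {B, C, E, F}; {B, D}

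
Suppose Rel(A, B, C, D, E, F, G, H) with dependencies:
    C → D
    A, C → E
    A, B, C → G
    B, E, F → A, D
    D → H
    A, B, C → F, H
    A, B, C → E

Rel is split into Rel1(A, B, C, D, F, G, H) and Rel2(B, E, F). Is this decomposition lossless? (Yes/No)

Rel1 ∩ Rel2 = {B, F}; its closure under F is {B, F}.
Neither Rel1 nor Rel2 is contained in that closure, so the decomposition is lossy.

No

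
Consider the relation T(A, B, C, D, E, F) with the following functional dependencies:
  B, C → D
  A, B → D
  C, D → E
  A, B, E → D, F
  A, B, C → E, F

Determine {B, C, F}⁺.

{B, C, D, E, F}

Start with {B, C, F}.
B, C → D applies; add {D} → now {B, C, D, F}.
C, D → E applies; add {E} → now {B, C, D, E, F}.
No further FD applies.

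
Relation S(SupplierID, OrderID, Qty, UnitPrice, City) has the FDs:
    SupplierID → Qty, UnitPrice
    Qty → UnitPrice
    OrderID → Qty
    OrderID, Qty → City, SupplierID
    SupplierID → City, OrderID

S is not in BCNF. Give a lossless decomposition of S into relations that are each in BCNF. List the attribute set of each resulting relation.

Candidate keys of the original relation: {OrderID}, {SupplierID}.
{City, OrderID, Qty, SupplierID, UnitPrice}: {Qty} determines {Qty, UnitPrice} here but is not a superkey — split on Qty → UnitPrice, giving {Qty, UnitPrice} and {City, OrderID, Qty, SupplierID}.
{Qty, UnitPrice}: every determinant is a superkey — BCNF.
{City, OrderID, Qty, SupplierID}: every determinant is a superkey — BCNF.

{City, OrderID, Qty, SupplierID}; {Qty, UnitPrice}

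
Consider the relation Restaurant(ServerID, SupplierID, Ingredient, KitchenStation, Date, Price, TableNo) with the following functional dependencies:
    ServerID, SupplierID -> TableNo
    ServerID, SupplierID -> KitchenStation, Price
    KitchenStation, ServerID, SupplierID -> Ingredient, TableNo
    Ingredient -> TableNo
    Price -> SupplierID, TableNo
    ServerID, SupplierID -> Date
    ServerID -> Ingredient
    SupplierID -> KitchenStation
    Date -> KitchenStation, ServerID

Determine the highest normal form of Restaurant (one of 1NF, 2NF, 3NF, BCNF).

1NF

Candidate keys: {Date, Price}, {Date, SupplierID}, {Price, ServerID}, {ServerID, SupplierID}. Prime attributes: {Date, Price, ServerID, SupplierID}.
Ingredient -> TableNo: {Ingredient}⁺ = {Ingredient, TableNo}, which is not all of the attributes, so the left side is not a superkey — BCNF is violated.
Because {TableNo} is non-prime and the left side of Ingredient -> TableNo is not a superkey, the relation is not in 3NF.
The proper key subset {Date} of {Date, Price} determines non-prime {Ingredient, KitchenStation, TableNo}, so the relation is not even in 2NF.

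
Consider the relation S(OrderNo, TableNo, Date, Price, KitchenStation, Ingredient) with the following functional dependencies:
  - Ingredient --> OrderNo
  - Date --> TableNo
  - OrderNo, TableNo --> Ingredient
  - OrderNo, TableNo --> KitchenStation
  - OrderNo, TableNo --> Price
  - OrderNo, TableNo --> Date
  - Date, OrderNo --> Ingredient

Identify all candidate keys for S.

{Date, Ingredient}⁺ = {Date, Ingredient, KitchenStation, OrderNo, Price, TableNo} — all of the relation — so {Date, Ingredient} is a candidate key.
{Date, OrderNo}⁺ = {Date, Ingredient, KitchenStation, OrderNo, Price, TableNo} — all of the relation — so {Date, OrderNo} is a candidate key.
{Ingredient, TableNo}⁺ = {Date, Ingredient, KitchenStation, OrderNo, Price, TableNo} — all of the relation — so {Ingredient, TableNo} is a candidate key.
{OrderNo, TableNo}⁺ = {Date, Ingredient, KitchenStation, OrderNo, Price, TableNo} — all of the relation — so {OrderNo, TableNo} is a candidate key.
No proper subset of any of these is a key, and no other minimal superkey exists.

{Date, Ingredient}, {Date, OrderNo}, {Ingredient, TableNo}, {OrderNo, TableNo}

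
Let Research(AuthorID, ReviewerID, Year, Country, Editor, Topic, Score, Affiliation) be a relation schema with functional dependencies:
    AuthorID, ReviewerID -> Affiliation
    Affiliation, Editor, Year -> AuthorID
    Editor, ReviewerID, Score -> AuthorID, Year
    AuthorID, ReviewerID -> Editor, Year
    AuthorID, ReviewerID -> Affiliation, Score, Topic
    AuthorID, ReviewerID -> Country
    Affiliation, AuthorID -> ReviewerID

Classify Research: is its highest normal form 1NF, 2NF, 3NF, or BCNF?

BCNF

Candidate keys: {Affiliation, AuthorID}, {Affiliation, Editor, Year}, {AuthorID, ReviewerID}, {Editor, ReviewerID, Score}. Prime attributes: {Affiliation, AuthorID, Editor, ReviewerID, Score, Year}.
Every FD has a superkey on the left, so the relation is in BCNF.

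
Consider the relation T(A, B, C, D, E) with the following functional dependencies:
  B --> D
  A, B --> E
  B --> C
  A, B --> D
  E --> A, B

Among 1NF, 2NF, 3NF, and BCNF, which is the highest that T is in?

Candidate keys: {A, B}, {E}. Prime attributes: {A, B, E}.
B --> D breaks BCNF: {B}⁺ = {B, C, D}, so {B} is not a superkey.
Because {D} is non-prime and the left side of B --> D is not a superkey, the relation is not in 3NF.
{B} is a proper subset of the key {A, B}, and {B}⁺ contains the non-prime attributes {C, D} — a partial dependency, so 2NF is violated.

1NF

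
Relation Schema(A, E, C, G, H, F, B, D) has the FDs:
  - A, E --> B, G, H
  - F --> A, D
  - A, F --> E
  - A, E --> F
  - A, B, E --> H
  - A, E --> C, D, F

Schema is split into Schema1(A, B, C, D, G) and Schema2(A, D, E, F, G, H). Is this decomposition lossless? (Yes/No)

No

Common attributes: {A, D, G}; their closure is {A, D, G}.
Schema1 ⊄ {A, D, G} and Schema2 ⊄ {A, D, G}, so the split is lossy.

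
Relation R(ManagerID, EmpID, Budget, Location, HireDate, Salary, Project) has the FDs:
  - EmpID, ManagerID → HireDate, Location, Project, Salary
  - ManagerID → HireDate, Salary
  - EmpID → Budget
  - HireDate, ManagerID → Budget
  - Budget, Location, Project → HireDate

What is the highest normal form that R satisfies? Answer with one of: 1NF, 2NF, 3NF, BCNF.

1NF

Candidate key: {EmpID, ManagerID}. Prime attributes: {EmpID, ManagerID}.
ManagerID → HireDate, Salary breaks BCNF: {ManagerID}⁺ = {Budget, HireDate, ManagerID, Salary}, so {ManagerID} is not a superkey.
ManagerID → HireDate, Salary has non-prime {HireDate, Salary} on the right and a non-superkey on the left, so 3NF fails.
The proper key subset {EmpID} of {EmpID, ManagerID} determines non-prime {Budget}, so the relation is not even in 2NF.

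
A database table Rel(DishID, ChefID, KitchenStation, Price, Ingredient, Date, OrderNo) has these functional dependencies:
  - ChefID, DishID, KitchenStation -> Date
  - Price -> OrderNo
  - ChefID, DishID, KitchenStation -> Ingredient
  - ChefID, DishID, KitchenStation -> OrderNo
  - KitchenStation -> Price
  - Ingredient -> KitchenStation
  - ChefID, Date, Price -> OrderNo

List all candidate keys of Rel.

No FD produces {ChefID, DishID}, so they must be in every candidate key.
{ChefID, DishID, Ingredient}⁺ = {ChefID, Date, DishID, Ingredient, KitchenStation, OrderNo, Price} — all of the relation — so {ChefID, DishID, Ingredient} is a candidate key.
{ChefID, DishID, KitchenStation}⁺ = {ChefID, Date, DishID, Ingredient, KitchenStation, OrderNo, Price} — all of the relation — so {ChefID, DishID, KitchenStation} is a candidate key.
Any other superkey properly contains one of these, so there are no further candidate keys.

{ChefID, DishID, Ingredient}, {ChefID, DishID, KitchenStation}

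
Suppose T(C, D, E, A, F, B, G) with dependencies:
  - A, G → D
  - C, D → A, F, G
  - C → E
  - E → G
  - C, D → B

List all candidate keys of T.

{C} never appears on the right of any FD, so every key must include it.
{A, C} is a candidate key since {A, C}⁺ = {A, B, C, D, E, F, G} covers every attribute.
{C, D} is a candidate key since {C, D}⁺ = {A, B, C, D, E, F, G} covers every attribute.
These are minimal and exhaustive — every other superkey contains one of them.

{A, C}, {C, D}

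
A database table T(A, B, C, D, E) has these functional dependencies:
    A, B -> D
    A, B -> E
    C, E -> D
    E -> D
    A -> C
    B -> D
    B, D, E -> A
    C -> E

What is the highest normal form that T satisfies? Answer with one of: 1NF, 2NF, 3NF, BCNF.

1NF

Candidate keys: {A, B}, {B, C}, {B, E}. Prime attributes: {A, B, C, E}.
For C, E -> D we have {C, E}⁺ = {C, D, E}; {C, E} is not a superkey, so BCNF fails.
Because {D} is non-prime and the left side of C, E -> D is not a superkey, the relation is not in 3NF.
Since {A} ⊂ {A, B} and {A}⁺ ⊇ {D} with {D} non-prime, there is a partial dependency; 2NF fails.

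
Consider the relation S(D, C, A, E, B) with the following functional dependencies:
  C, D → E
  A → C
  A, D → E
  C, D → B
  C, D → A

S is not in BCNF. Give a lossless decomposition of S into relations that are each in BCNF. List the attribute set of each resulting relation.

Candidate keys of the original relation: {A, D}, {C, D}.
In {A, B, C, D, E}, {A} is not a superkey ({A}⁺ restricted to this set is {A, C}), so split on A → C into {A, C} and {A, B, D, E}.
{A, C}: every determinant is a superkey — BCNF.
{A, B, D, E}: every determinant is a superkey — BCNF.

{A, B, D, E}; {A, C}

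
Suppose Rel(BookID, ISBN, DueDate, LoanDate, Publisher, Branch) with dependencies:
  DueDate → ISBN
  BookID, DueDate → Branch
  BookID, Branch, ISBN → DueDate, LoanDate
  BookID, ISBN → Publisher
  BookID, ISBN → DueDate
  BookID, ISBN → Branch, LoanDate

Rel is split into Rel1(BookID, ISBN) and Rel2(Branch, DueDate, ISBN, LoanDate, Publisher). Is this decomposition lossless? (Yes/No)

No

Common attributes: {ISBN}; their closure is {ISBN}.
Rel1 ⊄ {ISBN} and Rel2 ⊄ {ISBN}, so the split is lossy.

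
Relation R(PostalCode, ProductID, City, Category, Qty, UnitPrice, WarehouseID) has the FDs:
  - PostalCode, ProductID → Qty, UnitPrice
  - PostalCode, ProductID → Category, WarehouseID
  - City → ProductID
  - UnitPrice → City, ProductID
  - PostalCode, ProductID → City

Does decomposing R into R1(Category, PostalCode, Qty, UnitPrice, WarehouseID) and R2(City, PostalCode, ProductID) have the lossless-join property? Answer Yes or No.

No

The shared attributes are {PostalCode} and {PostalCode}⁺ = {PostalCode}.
Neither R1 nor R2 is contained in that closure, so the decomposition is lossy.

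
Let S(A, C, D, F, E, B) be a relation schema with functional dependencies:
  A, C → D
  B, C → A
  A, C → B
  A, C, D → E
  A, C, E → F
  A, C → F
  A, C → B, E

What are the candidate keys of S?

{C} never appears on the right of any FD, so every key must include it.
{A, C}⁺ = {A, B, C, D, E, F}, which is every attribute, so {A, C} is a candidate key.
{B, C}⁺ = {A, B, C, D, E, F}, which is every attribute, so {B, C} is a candidate key.
No proper subset of any of these is a key, and no other minimal superkey exists.

{A, C}, {B, C}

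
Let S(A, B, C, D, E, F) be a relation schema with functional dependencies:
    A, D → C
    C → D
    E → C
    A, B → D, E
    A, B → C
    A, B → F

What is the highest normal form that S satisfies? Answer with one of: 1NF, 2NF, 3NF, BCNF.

Candidate key: {A, B}. Prime attributes: {A, B}.
A, D → C: {A, D}⁺ = {A, C, D}, which is not all of the attributes, so the left side is not a superkey — BCNF is violated.
Because {C} is non-prime and the left side of A, D → C is not a superkey, the relation is not in 3NF.
Checking every proper subset of each key, none determines a non-prime attribute — 2NF is satisfied.

2NF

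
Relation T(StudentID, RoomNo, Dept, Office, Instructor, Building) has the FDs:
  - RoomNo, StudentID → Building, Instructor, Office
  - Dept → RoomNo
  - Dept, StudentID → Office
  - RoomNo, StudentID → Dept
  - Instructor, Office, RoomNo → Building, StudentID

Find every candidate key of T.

{Dept, Instructor, Office}, {Dept, StudentID}, {Instructor, Office, RoomNo}, {RoomNo, StudentID}

Closure of {Dept, StudentID} is {Building, Dept, Instructor, Office, RoomNo, StudentID}, the whole schema; {Dept, StudentID} is a candidate key.
Closure of {RoomNo, StudentID} is {Building, Dept, Instructor, Office, RoomNo, StudentID}, the whole schema; {RoomNo, StudentID} is a candidate key.
Closure of {Dept, Instructor, Office} is {Building, Dept, Instructor, Office, RoomNo, StudentID}, the whole schema; {Dept, Instructor, Office} is a candidate key.
Closure of {Instructor, Office, RoomNo} is {Building, Dept, Instructor, Office, RoomNo, StudentID}, the whole schema; {Instructor, Office, RoomNo} is a candidate key.
These are minimal and exhaustive — every other superkey contains one of them.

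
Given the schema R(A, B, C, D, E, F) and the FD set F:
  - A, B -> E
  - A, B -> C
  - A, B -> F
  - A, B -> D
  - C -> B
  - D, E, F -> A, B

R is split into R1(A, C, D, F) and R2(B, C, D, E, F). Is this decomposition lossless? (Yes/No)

No

Common attributes: {C, D, F}; their closure is {B, C, D, F}.
Neither R1 nor R2 is contained in that closure, so the decomposition is lossy.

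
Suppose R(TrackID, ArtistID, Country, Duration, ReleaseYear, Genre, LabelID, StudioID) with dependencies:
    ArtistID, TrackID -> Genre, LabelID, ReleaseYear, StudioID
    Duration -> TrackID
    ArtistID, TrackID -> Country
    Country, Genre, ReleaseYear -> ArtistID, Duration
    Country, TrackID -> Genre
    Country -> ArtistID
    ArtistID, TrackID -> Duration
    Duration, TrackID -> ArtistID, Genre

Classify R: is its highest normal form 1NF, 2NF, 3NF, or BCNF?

Candidate keys: {ArtistID, TrackID}, {Country, Genre, ReleaseYear}, {Country, TrackID}, {Duration}. Prime attributes: {ArtistID, Country, Duration, Genre, ReleaseYear, TrackID}.
Country -> ArtistID: {Country}⁺ = {ArtistID, Country}, which is not all of the attributes, so the left side is not a superkey — BCNF is violated.
Its right-hand attributes {ArtistID} are all prime, as are those of every other non-superkey FD — the relation is in 3NF.

3NF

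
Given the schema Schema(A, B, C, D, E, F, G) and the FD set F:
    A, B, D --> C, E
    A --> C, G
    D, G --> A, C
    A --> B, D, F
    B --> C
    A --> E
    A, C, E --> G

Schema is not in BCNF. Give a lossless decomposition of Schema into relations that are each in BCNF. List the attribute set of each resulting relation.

Candidate keys of the original relation: {A}, {D, G}.
Within {A, B, C, D, E, F, G}: {B}⁺ ∩ {A, B, C, D, E, F, G} = {B, C}, not the whole set, so B --> C violates BCNF; decompose into {B, C} and {A, B, D, E, F, G}.
{B, C} has no BCNF violation.
{A, B, D, E, F, G} has no BCNF violation.

{A, B, D, E, F, G}; {B, C}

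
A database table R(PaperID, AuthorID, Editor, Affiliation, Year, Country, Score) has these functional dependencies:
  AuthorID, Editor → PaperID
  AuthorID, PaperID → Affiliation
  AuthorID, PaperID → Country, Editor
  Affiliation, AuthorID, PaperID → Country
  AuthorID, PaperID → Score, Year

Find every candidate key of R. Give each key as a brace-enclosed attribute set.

{AuthorID, Editor}, {AuthorID, PaperID}

No FD produces {AuthorID}, so it must be in every candidate key.
Closure of {AuthorID, Editor} is {Affiliation, AuthorID, Country, Editor, PaperID, Score, Year}, the whole schema; {AuthorID, Editor} is a candidate key.
Closure of {AuthorID, PaperID} is {Affiliation, AuthorID, Country, Editor, PaperID, Score, Year}, the whole schema; {AuthorID, PaperID} is a candidate key.
These are minimal and exhaustive — every other superkey contains one of them.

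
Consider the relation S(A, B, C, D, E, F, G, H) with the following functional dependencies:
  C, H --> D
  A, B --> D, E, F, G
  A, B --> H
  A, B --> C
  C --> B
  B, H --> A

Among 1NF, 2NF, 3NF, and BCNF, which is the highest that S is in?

Candidate keys: {A, B}, {A, C}, {B, H}, {C, H}. Prime attributes: {A, B, C, H}.
C --> B breaks BCNF: {C}⁺ = {B, C}, so {C} is not a superkey.
But every attribute on its right side ({B}) is prime, and the same holds for every other non-superkey FD, so 3NF still holds.

3NF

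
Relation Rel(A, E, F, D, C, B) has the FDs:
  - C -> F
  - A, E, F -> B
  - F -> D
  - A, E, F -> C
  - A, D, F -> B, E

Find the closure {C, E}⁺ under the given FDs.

{C, D, E, F}

Start with {C, E}.
C -> F applies; add {F} → now {C, E, F}.
F -> D applies; add {D} → now {C, D, E, F}.
No further FD applies.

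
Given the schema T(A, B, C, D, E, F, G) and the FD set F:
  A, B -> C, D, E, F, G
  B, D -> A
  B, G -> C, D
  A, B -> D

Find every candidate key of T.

{A, B}, {B, D}, {B, G}

{B} never appears on the right of any FD, so every key must include it.
{A, B}⁺ = {A, B, C, D, E, F, G} — all of the relation — so {A, B} is a candidate key.
{B, D}⁺ = {A, B, C, D, E, F, G} — all of the relation — so {B, D} is a candidate key.
{B, G}⁺ = {A, B, C, D, E, F, G} — all of the relation — so {B, G} is a candidate key.
Any other superkey properly contains one of these, so there are no further candidate keys.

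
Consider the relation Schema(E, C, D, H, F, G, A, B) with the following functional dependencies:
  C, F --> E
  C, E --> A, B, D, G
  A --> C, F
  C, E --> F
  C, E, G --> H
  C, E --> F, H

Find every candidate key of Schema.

{A}⁺ = {A, B, C, D, E, F, G, H} — all of the relation — so {A} is a candidate key.
{C, E}⁺ = {A, B, C, D, E, F, G, H} — all of the relation — so {C, E} is a candidate key.
{C, F}⁺ = {A, B, C, D, E, F, G, H} — all of the relation — so {C, F} is a candidate key.
No proper subset of any of these is a key, and no other minimal superkey exists.

{A}, {C, E}, {C, F}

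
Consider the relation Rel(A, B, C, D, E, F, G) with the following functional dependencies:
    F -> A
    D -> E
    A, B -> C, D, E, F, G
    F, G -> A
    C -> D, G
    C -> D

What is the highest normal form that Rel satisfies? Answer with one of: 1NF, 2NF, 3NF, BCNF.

2NF

Candidate keys: {A, B}, {B, F}. Prime attributes: {A, B, F}.
F -> A breaks BCNF: {F}⁺ = {A, F}, so {F} is not a superkey.
Because {E} is non-prime and the left side of D -> E is not a superkey, the relation is not in 3NF.
No non-prime attribute depends on a proper subset of any candidate key, so 2NF holds.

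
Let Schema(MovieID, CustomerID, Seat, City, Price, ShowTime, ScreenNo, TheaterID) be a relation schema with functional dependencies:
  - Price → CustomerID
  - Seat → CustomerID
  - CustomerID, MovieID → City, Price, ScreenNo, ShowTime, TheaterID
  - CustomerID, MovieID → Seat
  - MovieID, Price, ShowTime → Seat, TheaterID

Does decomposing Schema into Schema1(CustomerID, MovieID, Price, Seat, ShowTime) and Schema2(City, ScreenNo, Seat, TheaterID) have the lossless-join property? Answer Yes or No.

The shared attributes are {Seat} and {Seat}⁺ = {CustomerID, Seat}.
The closure covers neither Schema1 nor Schema2 entirely; the join is not lossless.

No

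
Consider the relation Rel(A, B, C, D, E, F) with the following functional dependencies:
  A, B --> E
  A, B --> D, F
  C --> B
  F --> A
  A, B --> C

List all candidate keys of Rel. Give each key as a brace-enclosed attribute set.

{A, B}, {A, C}, {B, F}, {C, F}

{A, B}⁺ = {A, B, C, D, E, F} — all of the relation — so {A, B} is a candidate key.
{A, C}⁺ = {A, B, C, D, E, F} — all of the relation — so {A, C} is a candidate key.
{B, F}⁺ = {A, B, C, D, E, F} — all of the relation — so {B, F} is a candidate key.
{C, F}⁺ = {A, B, C, D, E, F} — all of the relation — so {C, F} is a candidate key.
Any other superkey properly contains one of these, so there are no further candidate keys.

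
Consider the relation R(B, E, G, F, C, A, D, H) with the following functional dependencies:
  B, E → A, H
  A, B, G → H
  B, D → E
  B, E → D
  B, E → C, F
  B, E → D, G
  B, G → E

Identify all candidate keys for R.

{B, D}, {B, E}, {B, G}

{B} never appears on the right of any FD, so every key must include it.
{B, D}⁺ = {A, B, C, D, E, F, G, H} — all of the relation — so {B, D} is a candidate key.
{B, E}⁺ = {A, B, C, D, E, F, G, H} — all of the relation — so {B, E} is a candidate key.
{B, G}⁺ = {A, B, C, D, E, F, G, H} — all of the relation — so {B, G} is a candidate key.
No proper subset of any of these is a key, and no other minimal superkey exists.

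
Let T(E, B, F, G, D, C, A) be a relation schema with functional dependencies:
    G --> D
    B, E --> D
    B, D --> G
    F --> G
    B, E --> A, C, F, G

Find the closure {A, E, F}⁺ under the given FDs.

{A, D, E, F, G}

Start with {A, E, F}.
F --> G applies; add {G} → now {A, E, F, G}.
G --> D applies; add {D} → now {A, D, E, F, G}.
No further FD applies.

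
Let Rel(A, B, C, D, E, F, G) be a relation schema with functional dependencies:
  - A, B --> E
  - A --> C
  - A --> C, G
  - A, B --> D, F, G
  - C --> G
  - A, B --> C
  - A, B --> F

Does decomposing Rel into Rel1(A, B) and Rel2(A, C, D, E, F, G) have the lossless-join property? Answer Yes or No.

No

Rel1 ∩ Rel2 = {A}; its closure under F is {A, C, G}.
The closure covers neither Rel1 nor Rel2 entirely; the join is not lossless.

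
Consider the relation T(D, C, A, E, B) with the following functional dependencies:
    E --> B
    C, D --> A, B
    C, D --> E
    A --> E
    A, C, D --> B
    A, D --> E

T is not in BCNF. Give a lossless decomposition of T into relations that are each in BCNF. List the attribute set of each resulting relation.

Candidate key of the original relation: {C, D}.
Within {A, B, C, D, E}: {E}⁺ ∩ {A, B, C, D, E} = {B, E}, not the whole set, so E --> B violates BCNF; decompose into {B, E} and {A, C, D, E}.
{B, E}: every determinant is a superkey — BCNF.
Within {A, C, D, E}: {A}⁺ ∩ {A, C, D, E} = {A, E}, not the whole set, so A --> E violates BCNF; decompose into {A, E} and {A, C, D}.
{A, E}: every determinant is a superkey — BCNF.
{A, C, D}: every determinant is a superkey — BCNF.

{A, C, D}; {A, E}; {B, E}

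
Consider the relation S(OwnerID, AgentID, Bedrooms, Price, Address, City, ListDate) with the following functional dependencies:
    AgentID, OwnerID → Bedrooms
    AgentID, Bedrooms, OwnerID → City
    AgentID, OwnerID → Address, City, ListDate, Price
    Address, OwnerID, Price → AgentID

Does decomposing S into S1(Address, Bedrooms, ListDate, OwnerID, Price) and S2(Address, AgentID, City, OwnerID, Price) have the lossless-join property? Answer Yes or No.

Yes

S1 ∩ S2 = {Address, OwnerID, Price}; its closure under F is {Address, AgentID, Bedrooms, City, ListDate, OwnerID, Price}.
Since S1 ⊆ {Address, AgentID, Bedrooms, City, ListDate, OwnerID, Price}, the intersection is a superkey of S1; the decomposition is lossless.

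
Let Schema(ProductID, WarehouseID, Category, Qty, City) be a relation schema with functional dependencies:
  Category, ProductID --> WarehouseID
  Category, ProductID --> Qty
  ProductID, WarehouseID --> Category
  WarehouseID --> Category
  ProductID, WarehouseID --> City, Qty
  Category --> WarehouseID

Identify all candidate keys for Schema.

{Category, ProductID}, {ProductID, WarehouseID}

{ProductID} never appears on the right of any FD, so every key must include it.
{Category, ProductID}⁺ = {Category, City, ProductID, Qty, WarehouseID} — all of the relation — so {Category, ProductID} is a candidate key.
{ProductID, WarehouseID}⁺ = {Category, City, ProductID, Qty, WarehouseID} — all of the relation — so {ProductID, WarehouseID} is a candidate key.
No proper subset of any of these is a key, and no other minimal superkey exists.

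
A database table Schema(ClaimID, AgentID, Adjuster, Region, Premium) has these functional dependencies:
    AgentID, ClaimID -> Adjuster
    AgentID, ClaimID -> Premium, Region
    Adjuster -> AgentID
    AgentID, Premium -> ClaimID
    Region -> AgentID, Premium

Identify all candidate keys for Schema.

{Region} is a candidate key since {Region}⁺ = {Adjuster, AgentID, ClaimID, Premium, Region} covers every attribute.
{Adjuster, ClaimID} is a candidate key since {Adjuster, ClaimID}⁺ = {Adjuster, AgentID, ClaimID, Premium, Region} covers every attribute.
{Adjuster, Premium} is a candidate key since {Adjuster, Premium}⁺ = {Adjuster, AgentID, ClaimID, Premium, Region} covers every attribute.
{AgentID, ClaimID} is a candidate key since {AgentID, ClaimID}⁺ = {Adjuster, AgentID, ClaimID, Premium, Region} covers every attribute.
{AgentID, Premium} is a candidate key since {AgentID, Premium}⁺ = {Adjuster, AgentID, ClaimID, Premium, Region} covers every attribute.
No proper subset of any of these is a key, and no other minimal superkey exists.

{Adjuster, ClaimID}, {Adjuster, Premium}, {AgentID, ClaimID}, {AgentID, Premium}, {Region}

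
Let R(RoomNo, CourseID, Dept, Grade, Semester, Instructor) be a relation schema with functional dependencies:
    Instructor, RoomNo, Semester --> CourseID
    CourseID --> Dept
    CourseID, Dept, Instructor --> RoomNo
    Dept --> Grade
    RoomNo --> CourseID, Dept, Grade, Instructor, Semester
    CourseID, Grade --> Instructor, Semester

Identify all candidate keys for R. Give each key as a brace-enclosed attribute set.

{CourseID} is a candidate key since {CourseID}⁺ = {CourseID, Dept, Grade, Instructor, RoomNo, Semester} covers every attribute.
{RoomNo} is a candidate key since {RoomNo}⁺ = {CourseID, Dept, Grade, Instructor, RoomNo, Semester} covers every attribute.
These are minimal and exhaustive — every other superkey contains one of them.

{CourseID}, {RoomNo}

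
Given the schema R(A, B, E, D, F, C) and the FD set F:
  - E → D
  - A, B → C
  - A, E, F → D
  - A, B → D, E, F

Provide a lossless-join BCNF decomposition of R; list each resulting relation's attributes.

{A, B, C, E, F}; {D, E}

Candidate key of the original relation: {A, B}.
Within {A, B, C, D, E, F}: {E}⁺ ∩ {A, B, C, D, E, F} = {D, E}, not the whole set, so E → D violates BCNF; decompose into {D, E} and {A, B, C, E, F}.
{D, E} has no BCNF violation.
{A, B, C, E, F} has no BCNF violation.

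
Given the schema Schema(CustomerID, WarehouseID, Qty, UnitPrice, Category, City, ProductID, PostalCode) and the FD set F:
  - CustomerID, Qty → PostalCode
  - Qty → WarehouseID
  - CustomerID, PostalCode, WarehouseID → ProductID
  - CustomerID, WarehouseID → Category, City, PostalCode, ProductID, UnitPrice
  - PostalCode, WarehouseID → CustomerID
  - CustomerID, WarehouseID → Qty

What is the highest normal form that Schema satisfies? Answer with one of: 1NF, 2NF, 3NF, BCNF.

Candidate keys: {CustomerID, Qty}, {CustomerID, WarehouseID}, {PostalCode, Qty}, {PostalCode, WarehouseID}. Prime attributes: {CustomerID, PostalCode, Qty, WarehouseID}.
For Qty → WarehouseID we have {Qty}⁺ = {Qty, WarehouseID}; {Qty} is not a superkey, so BCNF fails.
But every attribute on its right side ({WarehouseID}) is prime, and the same holds for every other non-superkey FD, so 3NF still holds.

3NF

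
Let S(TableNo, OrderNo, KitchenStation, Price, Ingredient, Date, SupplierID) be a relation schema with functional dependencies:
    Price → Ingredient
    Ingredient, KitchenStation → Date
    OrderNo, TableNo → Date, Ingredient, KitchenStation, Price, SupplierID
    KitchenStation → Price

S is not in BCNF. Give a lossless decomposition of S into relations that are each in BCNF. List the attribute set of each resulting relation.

{Date, KitchenStation, Price}; {Ingredient, Price}; {KitchenStation, OrderNo, SupplierID, TableNo}

Candidate key of the original relation: {OrderNo, TableNo}.
Within {Date, Ingredient, KitchenStation, OrderNo, Price, SupplierID, TableNo}: {Price}⁺ ∩ {Date, Ingredient, KitchenStation, OrderNo, Price, SupplierID, TableNo} = {Ingredient, Price}, not the whole set, so Price → Ingredient violates BCNF; decompose into {Ingredient, Price} and {Date, KitchenStation, OrderNo, Price, SupplierID, TableNo}.
{Ingredient, Price}: every determinant is a superkey — BCNF.
Within {Date, KitchenStation, OrderNo, Price, SupplierID, TableNo}: {KitchenStation}⁺ ∩ {Date, KitchenStation, OrderNo, Price, SupplierID, TableNo} = {Date, KitchenStation, Price}, not the whole set, so KitchenStation → Date, Price violates BCNF; decompose into {Date, KitchenStation, Price} and {KitchenStation, OrderNo, SupplierID, TableNo}.
{Date, KitchenStation, Price}: every determinant is a superkey — BCNF.
{KitchenStation, OrderNo, SupplierID, TableNo}: every determinant is a superkey — BCNF.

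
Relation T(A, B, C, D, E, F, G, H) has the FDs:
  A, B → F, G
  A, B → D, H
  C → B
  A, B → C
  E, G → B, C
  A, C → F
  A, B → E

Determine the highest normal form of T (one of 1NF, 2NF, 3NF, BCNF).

Candidate keys: {A, B}, {A, C}, {A, E, G}. Prime attributes: {A, B, C, E, G}.
C → B: {C}⁺ = {B, C}, which is not all of the attributes, so the left side is not a superkey — BCNF is violated.
Since {B} ⊆ prime attributes and every other non-superkey FD also has a prime right side, the schema is in 3NF.

3NF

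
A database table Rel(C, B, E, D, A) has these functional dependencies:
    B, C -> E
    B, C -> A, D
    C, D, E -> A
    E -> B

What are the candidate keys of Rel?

{B, C}, {C, E}

{C} never appears on the right of any FD, so every key must include it.
Closure of {B, C} is {A, B, C, D, E}, the whole schema; {B, C} is a candidate key.
Closure of {C, E} is {A, B, C, D, E}, the whole schema; {C, E} is a candidate key.
Any other superkey properly contains one of these, so there are no further candidate keys.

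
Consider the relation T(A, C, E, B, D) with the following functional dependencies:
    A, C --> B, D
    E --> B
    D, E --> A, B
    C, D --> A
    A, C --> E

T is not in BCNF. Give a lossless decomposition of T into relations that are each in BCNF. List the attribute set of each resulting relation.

{A, D, E}; {B, E}; {C, D, E}

Candidate keys of the original relation: {A, C}, {C, D}.
{A, B, C, D, E}: {E} determines {B, E} here but is not a superkey — split on E --> B, giving {B, E} and {A, C, D, E}.
{B, E} has no BCNF violation.
{A, C, D, E}: {D, E} determines {A, D, E} here but is not a superkey — split on D, E --> A, giving {A, D, E} and {C, D, E}.
{A, D, E} has no BCNF violation.
{C, D, E} has no BCNF violation.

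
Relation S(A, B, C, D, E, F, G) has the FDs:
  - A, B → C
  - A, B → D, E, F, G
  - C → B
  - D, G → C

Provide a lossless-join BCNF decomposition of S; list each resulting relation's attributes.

Candidate keys of the original relation: {A, B}, {A, C}, {A, D, G}.
Within {A, B, C, D, E, F, G}: {C}⁺ ∩ {A, B, C, D, E, F, G} = {B, C}, not the whole set, so C → B violates BCNF; decompose into {B, C} and {A, C, D, E, F, G}.
{B, C} is in BCNF.
Within {A, C, D, E, F, G}: {D, G}⁺ ∩ {A, C, D, E, F, G} = {C, D, G}, not the whole set, so D, G → C violates BCNF; decompose into {C, D, G} and {A, D, E, F, G}.
{C, D, G} is in BCNF.
{A, D, E, F, G} is in BCNF.

{A, D, E, F, G}; {B, C}; {C, D, G}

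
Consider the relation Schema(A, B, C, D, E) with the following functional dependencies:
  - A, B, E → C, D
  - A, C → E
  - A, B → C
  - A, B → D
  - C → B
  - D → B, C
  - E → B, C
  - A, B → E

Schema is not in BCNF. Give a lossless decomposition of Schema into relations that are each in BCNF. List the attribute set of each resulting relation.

Candidate keys of the original relation: {A, B}, {A, C}, {A, D}, {A, E}.
Within {A, B, C, D, E}: {C}⁺ ∩ {A, B, C, D, E} = {B, C}, not the whole set, so C → B violates BCNF; decompose into {B, C} and {A, C, D, E}.
{B, C} is in BCNF.
Within {A, C, D, E}: {D}⁺ ∩ {A, C, D, E} = {C, D}, not the whole set, so D → C violates BCNF; decompose into {C, D} and {A, D, E}.
{C, D} is in BCNF.
{A, D, E} is in BCNF.

{A, D, E}; {B, C}; {C, D}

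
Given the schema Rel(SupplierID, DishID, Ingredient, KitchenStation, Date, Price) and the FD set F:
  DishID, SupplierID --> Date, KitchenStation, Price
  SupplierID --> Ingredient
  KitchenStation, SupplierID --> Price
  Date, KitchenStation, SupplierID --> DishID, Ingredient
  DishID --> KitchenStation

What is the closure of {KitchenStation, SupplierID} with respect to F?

{Ingredient, KitchenStation, Price, SupplierID}

Start with {KitchenStation, SupplierID}.
SupplierID --> Ingredient applies; add {Ingredient} → now {Ingredient, KitchenStation, SupplierID}.
KitchenStation, SupplierID --> Price applies; add {Price} → now {Ingredient, KitchenStation, Price, SupplierID}.
No further FD applies.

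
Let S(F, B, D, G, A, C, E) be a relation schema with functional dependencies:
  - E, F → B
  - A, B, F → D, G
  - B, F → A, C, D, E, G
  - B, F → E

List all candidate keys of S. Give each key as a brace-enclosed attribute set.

Attributes never on any right-hand side: {F} — every candidate key must contain it.
{B, F}⁺ = {A, B, C, D, E, F, G} — all of the relation — so {B, F} is a candidate key.
{E, F}⁺ = {A, B, C, D, E, F, G} — all of the relation — so {E, F} is a candidate key.
Any other superkey properly contains one of these, so there are no further candidate keys.

{B, F}, {E, F}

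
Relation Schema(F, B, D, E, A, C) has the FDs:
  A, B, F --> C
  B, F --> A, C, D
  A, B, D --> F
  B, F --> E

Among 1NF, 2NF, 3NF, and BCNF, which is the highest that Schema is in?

BCNF

Candidate keys: {A, B, D}, {B, F}. Prime attributes: {A, B, D, F}.
The left-hand side of every FD is a superkey, so BCNF is satisfied.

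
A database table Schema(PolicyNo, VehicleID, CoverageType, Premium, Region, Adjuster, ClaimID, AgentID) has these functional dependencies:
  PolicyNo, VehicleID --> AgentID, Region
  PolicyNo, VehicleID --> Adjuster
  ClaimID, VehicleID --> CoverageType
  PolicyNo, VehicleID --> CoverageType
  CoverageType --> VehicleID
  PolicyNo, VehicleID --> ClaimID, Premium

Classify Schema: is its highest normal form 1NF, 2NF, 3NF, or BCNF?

Candidate keys: {CoverageType, PolicyNo}, {PolicyNo, VehicleID}. Prime attributes: {CoverageType, PolicyNo, VehicleID}.
ClaimID, VehicleID --> CoverageType breaks BCNF: {ClaimID, VehicleID}⁺ = {ClaimID, CoverageType, VehicleID}, so {ClaimID, VehicleID} is not a superkey.
Since {CoverageType} ⊆ prime attributes and every other non-superkey FD also has a prime right side, the schema is in 3NF.

3NF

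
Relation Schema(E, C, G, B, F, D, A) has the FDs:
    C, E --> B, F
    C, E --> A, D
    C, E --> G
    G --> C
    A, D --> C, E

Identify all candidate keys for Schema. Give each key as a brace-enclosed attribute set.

{A, D}, {C, E}, {E, G}

{A, D}⁺ = {A, B, C, D, E, F, G} — all of the relation — so {A, D} is a candidate key.
{C, E}⁺ = {A, B, C, D, E, F, G} — all of the relation — so {C, E} is a candidate key.
{E, G}⁺ = {A, B, C, D, E, F, G} — all of the relation — so {E, G} is a candidate key.
These are minimal and exhaustive — every other superkey contains one of them.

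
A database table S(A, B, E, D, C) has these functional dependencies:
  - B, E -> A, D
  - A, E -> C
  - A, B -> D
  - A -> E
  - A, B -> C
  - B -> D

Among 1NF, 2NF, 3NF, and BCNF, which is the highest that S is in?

Candidate keys: {A, B}, {B, E}. Prime attributes: {A, B, E}.
For A, E -> C we have {A, E}⁺ = {A, C, E}; {A, E} is not a superkey, so BCNF fails.
A, E -> C has non-prime {C} on the right and a non-superkey on the left, so 3NF fails.
{A} is a proper subset of the key {A, B}, and {A}⁺ contains the non-prime attribute {C} — a partial dependency, so 2NF is violated.

1NF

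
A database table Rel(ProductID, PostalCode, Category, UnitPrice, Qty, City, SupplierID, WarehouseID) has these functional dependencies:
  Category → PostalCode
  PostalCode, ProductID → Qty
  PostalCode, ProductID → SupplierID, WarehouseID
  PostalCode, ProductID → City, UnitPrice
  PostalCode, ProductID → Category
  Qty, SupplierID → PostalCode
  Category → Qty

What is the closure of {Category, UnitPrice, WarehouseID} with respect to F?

Start with {Category, UnitPrice, WarehouseID}.
Category → PostalCode applies; add {PostalCode} → now {Category, PostalCode, UnitPrice, WarehouseID}.
Category → Qty applies; add {Qty} → now {Category, PostalCode, Qty, UnitPrice, WarehouseID}.
No further FD applies.

{Category, PostalCode, Qty, UnitPrice, WarehouseID}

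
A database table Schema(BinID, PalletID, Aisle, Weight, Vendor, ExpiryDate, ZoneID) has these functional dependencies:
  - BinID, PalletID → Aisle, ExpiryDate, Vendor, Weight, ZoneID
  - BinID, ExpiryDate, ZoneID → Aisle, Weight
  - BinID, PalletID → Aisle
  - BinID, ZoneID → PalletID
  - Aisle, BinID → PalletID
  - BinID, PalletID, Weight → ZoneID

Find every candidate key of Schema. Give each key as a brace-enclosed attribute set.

{Aisle, BinID}, {BinID, PalletID}, {BinID, ZoneID}

No FD produces {BinID}, so it must be in every candidate key.
{Aisle, BinID}⁺ = {Aisle, BinID, ExpiryDate, PalletID, Vendor, Weight, ZoneID}, which is every attribute, so {Aisle, BinID} is a candidate key.
{BinID, PalletID}⁺ = {Aisle, BinID, ExpiryDate, PalletID, Vendor, Weight, ZoneID}, which is every attribute, so {BinID, PalletID} is a candidate key.
{BinID, ZoneID}⁺ = {Aisle, BinID, ExpiryDate, PalletID, Vendor, Weight, ZoneID}, which is every attribute, so {BinID, ZoneID} is a candidate key.
These are minimal and exhaustive — every other superkey contains one of them.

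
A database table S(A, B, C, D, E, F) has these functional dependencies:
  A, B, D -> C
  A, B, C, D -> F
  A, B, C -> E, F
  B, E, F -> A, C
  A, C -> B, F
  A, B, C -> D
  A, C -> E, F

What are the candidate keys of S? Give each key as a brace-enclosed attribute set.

{A, C} is a candidate key since {A, C}⁺ = {A, B, C, D, E, F} covers every attribute.
{A, B, D} is a candidate key since {A, B, D}⁺ = {A, B, C, D, E, F} covers every attribute.
{B, E, F} is a candidate key since {B, E, F}⁺ = {A, B, C, D, E, F} covers every attribute.
No proper subset of any of these is a key, and no other minimal superkey exists.

{A, B, D}, {A, C}, {B, E, F}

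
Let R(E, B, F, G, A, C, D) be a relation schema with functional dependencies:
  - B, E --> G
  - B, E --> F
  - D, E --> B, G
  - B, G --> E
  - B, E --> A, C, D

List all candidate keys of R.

{B, E}, {B, G}, {D, E}

{B, E}⁺ = {A, B, C, D, E, F, G}, which is every attribute, so {B, E} is a candidate key.
{B, G}⁺ = {A, B, C, D, E, F, G}, which is every attribute, so {B, G} is a candidate key.
{D, E}⁺ = {A, B, C, D, E, F, G}, which is every attribute, so {D, E} is a candidate key.
Any other superkey properly contains one of these, so there are no further candidate keys.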